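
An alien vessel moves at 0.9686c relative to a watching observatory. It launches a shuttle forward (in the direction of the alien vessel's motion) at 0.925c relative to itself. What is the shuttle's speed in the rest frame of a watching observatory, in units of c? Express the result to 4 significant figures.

0.9988c

Relativistic velocity addition: u = (u' + v)/(1 + u'v/c²), with u' = 0.925c and v = 0.9686c.
Numerator: 0.925 + 0.9686 = 1.8936. Denominator: 1 + (0.925)(0.9686) = 1.895955.
u = 1.8936/1.895955 = 0.99876, so the speed is 0.9988c.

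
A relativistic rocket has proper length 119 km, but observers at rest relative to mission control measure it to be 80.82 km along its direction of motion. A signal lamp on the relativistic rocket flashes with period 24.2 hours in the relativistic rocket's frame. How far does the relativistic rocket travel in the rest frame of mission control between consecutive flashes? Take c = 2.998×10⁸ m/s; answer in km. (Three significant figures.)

Length contraction gives γ = L₀/L = 119/80.82 = 1.47241.
β = √(1 − 1/γ²) = 0.73399. Lab-frame period = γτ = 1.47241×24.2 hours = 35.632 hours. Distance = βc × γτ = 0.73399 × 2.998×10⁸ m/s × 128275.2 s = 2.8227×10^13 m = 2.82×10^10 km.

2.82×10^10 km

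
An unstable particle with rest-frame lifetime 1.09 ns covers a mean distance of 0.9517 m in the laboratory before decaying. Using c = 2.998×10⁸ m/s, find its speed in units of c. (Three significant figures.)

0.946c

d = βγcτ ⇒ βγ = d/(cτ) = 0.9517 m / (0.326782 m) = 2.9123.
β = (βγ)/√(1+(βγ)²) = 2.9123/√9.48149 = 0.946.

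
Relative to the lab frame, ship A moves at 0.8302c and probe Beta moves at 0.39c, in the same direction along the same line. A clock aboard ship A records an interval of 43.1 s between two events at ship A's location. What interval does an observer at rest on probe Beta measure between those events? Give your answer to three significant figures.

Speed of ship A in probe Beta's frame: u = (v_A − v_B)/(1 − v_A v_B/c²) = (0.8302 − 0.39)/(1 − 0.8302×0.39) = 0.4402/0.676222 = 0.65097; |u| = 0.65097c.
At |u| = 0.65097c, γ = (1 − 0.423762)^(−1/2) = 1.3173.
The clock on ship A records proper time, so probe Beta measures Δt = γΔτ = 1.3173 × 43.1 = 56.8 s.

56.8 s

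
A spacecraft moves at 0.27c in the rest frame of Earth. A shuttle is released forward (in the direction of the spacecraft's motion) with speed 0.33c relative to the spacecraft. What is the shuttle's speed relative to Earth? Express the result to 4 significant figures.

Relativistic velocity addition: u = (u' + v)/(1 + u'v/c²), with u' = 0.33c and v = 0.27c.
Numerator: 0.33 + 0.27 = 0.6. Denominator: 1 + (0.33)(0.27) = 1.0891.
u = 0.6/1.0891 = 0.55091, so the speed is 0.5509c.

0.5509c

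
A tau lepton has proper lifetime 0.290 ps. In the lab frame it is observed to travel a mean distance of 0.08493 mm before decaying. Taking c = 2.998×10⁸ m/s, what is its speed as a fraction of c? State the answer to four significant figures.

0.6988c

Let x = d/(cτ) = 8.493×10^-5 m / (2.998×10⁸ m/s × 2.900×10^-13 s) = 0.97686. Since d = βγcτ, x = βγ = β/√(1−β²).
Solving: β² = x²/(1+x²) = 0.954255/1.954255 = 0.488296, so β = 0.6988.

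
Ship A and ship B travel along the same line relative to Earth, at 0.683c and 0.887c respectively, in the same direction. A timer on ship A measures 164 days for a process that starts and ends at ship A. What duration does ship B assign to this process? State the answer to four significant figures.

191.7 days

Speed of ship A in ship B's frame: u = (v_A − v_B)/(1 − v_A v_B/c²) = (0.683 − 0.887)/(1 − 0.683×0.887) = −0.204/0.394179 = −0.51753; |u| = 0.51753c.
At |u| = 0.51753c, γ = (1 − 0.267837)^(−1/2) = 1.1687.
The clock on ship A records proper time, so ship B measures Δt = γΔτ = 1.1687 × 164 = 191.7 days.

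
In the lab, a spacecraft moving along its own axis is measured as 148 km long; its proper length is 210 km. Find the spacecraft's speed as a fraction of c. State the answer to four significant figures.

0.7094c

Length contraction gives γ = L₀/L = 210/148 = 1.4189.
β = √(1 − 1/γ²) = √0.503297 = 0.7094.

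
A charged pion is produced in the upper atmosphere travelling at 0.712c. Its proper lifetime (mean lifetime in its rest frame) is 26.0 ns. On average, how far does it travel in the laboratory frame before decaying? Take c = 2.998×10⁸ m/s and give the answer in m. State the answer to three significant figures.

With β = 0.712, γ = 1/√(1 − 0.712²) = 1/√0.493056 = 1.4241.
Lab-frame lifetime: Δt = γτ = 1.4241 × 26.0 ns = 37.027 ns.
Distance: d = vΔt = 0.712 × 2.998×10⁸ m/s × 3.7027×10^-8 s = 7.90 m.

7.90 m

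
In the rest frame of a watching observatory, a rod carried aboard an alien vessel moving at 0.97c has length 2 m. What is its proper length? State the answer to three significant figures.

γ = 1/√(1 − β²) = 1/√(1 − 0.9409) = 1/√0.0591 = 4.1135.
Proper length: L₀ = γ·L = 4.1135 × 2 = 8.23 m.

8.23 m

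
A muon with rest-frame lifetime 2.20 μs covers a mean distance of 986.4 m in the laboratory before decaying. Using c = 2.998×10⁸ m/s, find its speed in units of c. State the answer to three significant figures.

d = βγcτ ⇒ βγ = d/(cτ) = 986.4 m / (659.56 m) = 1.4955.
β = (βγ)/√(1+(βγ)²) = 1.4955/√3.23652 = 0.831.

0.831c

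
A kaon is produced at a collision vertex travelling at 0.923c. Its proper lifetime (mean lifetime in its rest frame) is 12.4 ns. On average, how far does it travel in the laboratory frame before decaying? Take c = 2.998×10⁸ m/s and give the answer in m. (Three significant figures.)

With β = 0.923, γ = 1/√(1 − 0.923²) = 1/√0.148071 = 2.5988.
Lab-frame lifetime: Δt = γτ = 2.5988 × 12.4 ns = 32.225 ns.
Distance: d = vΔt = 0.923 × 2.998×10⁸ m/s × 3.2225×10^-8 s = 8.92 m.

8.92 m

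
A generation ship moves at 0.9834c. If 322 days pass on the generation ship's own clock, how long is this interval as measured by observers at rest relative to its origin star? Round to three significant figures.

With β = 0.9834, γ = 1/√(1 − 0.9834²) = 1/√0.03292444 = 5.5111.
Time dilation: Δt = γ·Δτ = 5.5111 × 322 = 1770 days.

1770 days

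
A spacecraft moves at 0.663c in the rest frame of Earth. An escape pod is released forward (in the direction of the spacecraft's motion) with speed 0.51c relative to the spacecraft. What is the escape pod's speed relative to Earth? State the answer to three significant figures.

0.877c

In units of c, u = (u' + v)/(1 + u'v) with u' = 0.51 and v = 0.663.
Numerator: 0.51 + 0.663 = 1.173. Denominator: 1 + (0.51)(0.663) = 1.33813.
u = 1.173/1.33813 = 0.8766, so the speed is 0.877c.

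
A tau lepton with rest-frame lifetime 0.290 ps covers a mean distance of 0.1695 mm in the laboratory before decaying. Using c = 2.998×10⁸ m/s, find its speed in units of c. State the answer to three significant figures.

0.890c

Let x = d/(cτ) = 1.695×10^-4 m / (2.998×10⁸ m/s × 2.900×10^-13 s) = 1.9496. Since d = βγcτ, x = βγ = β/√(1−β²).
Solving: β² = x²/(1+x²) = 3.80094/4.80094 = 0.791707, so β = 0.890.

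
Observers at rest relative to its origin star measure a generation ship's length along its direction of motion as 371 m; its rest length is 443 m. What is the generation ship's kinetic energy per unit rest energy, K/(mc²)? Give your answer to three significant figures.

From L = L₀/γ: γ = 443/371 = 1.19407.
K/(mc²) = γ − 1 = 1.19407 − 1 = 0.194.

0.194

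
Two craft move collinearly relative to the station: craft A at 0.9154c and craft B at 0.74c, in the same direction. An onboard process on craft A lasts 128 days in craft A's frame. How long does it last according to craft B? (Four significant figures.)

Speed of craft A in craft B's frame: u = (v_A − v_B)/(1 − v_A v_B/c²) = (0.9154 − 0.74)/(1 − 0.9154×0.74) = 0.1754/0.322604 = 0.5437; |u| = 0.5437c.
At |u| = 0.5437c, γ = (1 − 0.29561)^(−1/2) = 1.1915.
The clock on craft A records proper time, so craft B measures Δt = γΔτ = 1.1915 × 128 = 152.5 days.

152.5 days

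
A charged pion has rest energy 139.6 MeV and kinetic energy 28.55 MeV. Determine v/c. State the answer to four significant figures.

K = (γ−1)mc², so γ = 1 + 28.55/139.6 = 1.2045.
Then v/c = √(1 − γ⁻²) = √(1 − 0.689265) = √0.310735 = 0.5574.

0.5574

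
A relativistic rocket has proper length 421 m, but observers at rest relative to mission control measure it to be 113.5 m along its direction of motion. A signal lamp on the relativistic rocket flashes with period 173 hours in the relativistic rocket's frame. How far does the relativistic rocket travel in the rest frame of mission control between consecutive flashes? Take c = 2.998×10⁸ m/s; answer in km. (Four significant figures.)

Length contraction gives γ = L₀/L = 421/113.5 = 3.70925.
β = √(1 − 1/γ²) = 0.96297. Lab-frame period = γτ = 3.70925×173 hours = 641.7 hours. Distance = βc × γτ = 0.96297 × 2.998×10⁸ m/s × 2310120 s = 6.6693×10^14 m = 6.669×10^11 km.

6.669×10^11 km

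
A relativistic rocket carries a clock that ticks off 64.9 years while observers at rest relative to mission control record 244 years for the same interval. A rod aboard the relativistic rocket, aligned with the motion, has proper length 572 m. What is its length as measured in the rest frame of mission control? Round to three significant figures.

The time-dilation ratio gives γ = 244/64.9 = 3.75963.
L = L₀/γ = 572/3.75963 = 152 m.

152 m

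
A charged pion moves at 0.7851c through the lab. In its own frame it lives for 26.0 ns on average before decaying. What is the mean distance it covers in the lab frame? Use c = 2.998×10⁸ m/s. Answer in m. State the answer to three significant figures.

9.88 m

γ = 1/√(1 − β²) = 1/√(1 − 0.61638201) = 1/√0.38361799 = 1/0.619369 = 1.6145.
Lab-frame lifetime: Δt = γτ = 1.6145 × 26.0 ns = 41.977 ns.
Distance: d = vΔt = 0.7851 × 2.998×10⁸ m/s × 4.1977×10^-8 s = 9.88 m.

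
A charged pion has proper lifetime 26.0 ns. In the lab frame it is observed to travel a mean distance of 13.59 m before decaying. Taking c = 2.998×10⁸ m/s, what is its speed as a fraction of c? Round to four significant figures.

Lab distance = (lab lifetime)·v = γτ·βc, so βγ = d/(cτ) = 13.59/(2.998×10⁸ × 2.600×10^-8) = 1.7435.
With βγ = 1.7435: γ² = 1 + (βγ)² = 4.03979, and β = (βγ)/γ = 1.7435/2.00992 = 0.8674.

0.8674c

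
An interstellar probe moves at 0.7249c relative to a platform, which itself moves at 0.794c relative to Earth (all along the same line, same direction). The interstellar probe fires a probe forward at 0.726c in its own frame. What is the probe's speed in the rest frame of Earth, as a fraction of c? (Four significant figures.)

Compose velocities in two stages. Stage 1 (into S'): u₁ = (0.726+0.7249)/(1+0.726×0.7249) = 0.95061.
Stage 2 (into S): u = (0.95061+0.794)/(1+0.95061×0.794) = 0.9942, so the speed is 0.9942c.

0.9942c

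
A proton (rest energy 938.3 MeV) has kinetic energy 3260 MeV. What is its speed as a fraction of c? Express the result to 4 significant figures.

0.9747c

γ = 1 + K/(mc²) = 1 + 3260/938.3 = 4.4744.
β = √(1 − 1/γ²) = √(1 − 0.0499494) = √0.9500506 = 0.9747.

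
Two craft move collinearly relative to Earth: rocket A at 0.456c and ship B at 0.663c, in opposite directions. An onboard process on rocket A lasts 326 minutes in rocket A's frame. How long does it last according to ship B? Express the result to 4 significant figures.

637.2 minutes

Transform rocket A's velocity into ship B's frame: (0.456 + 0.663)/(1 + 0.456·0.663) = 1.119/1.302328, so the relative speed is 0.85923c.
At |u| = 0.85923c, γ = (1 − 0.738276)^(−1/2) = 1.9547.
Rocket A's interval is proper; time dilation gives Δt_B = γΔτ = 1.9547 × 326 minutes = 637.2 minutes.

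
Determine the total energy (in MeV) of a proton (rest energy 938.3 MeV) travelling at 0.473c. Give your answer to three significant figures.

With β = 0.473, γ = 1/√(1 − 0.473²) = 1/√0.776271 = 1.135.
Total energy: E = γmc² = 1.135 × 938.3 MeV = 1060 MeV.

1060 MeV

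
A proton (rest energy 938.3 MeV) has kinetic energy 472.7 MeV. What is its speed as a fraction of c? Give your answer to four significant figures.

0.7469c

γ = 1 + K/(mc²) = 1 + 472.7/938.3 = 1.5038.
β = √(1 − 1/γ²) = √(1 − 0.442201) = √0.557799 = 0.7469.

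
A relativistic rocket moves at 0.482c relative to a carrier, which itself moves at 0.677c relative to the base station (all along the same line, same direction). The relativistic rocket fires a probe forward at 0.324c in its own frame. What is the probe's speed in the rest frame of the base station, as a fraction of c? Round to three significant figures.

0.934c

Compose velocities in two stages. Stage 1 (into S'): u₁ = (0.324+0.482)/(1+0.324×0.482) = 0.69713.
Stage 2 (into S): u = (0.69713+0.677)/(1+0.69713×0.677) = 0.93354, so the speed is 0.934c.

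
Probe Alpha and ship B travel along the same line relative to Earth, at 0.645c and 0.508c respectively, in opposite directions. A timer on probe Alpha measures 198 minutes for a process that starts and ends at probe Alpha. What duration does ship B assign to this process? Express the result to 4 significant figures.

399.4 minutes

The velocity of probe Alpha relative to ship B is (0.645 + 0.508)c / (1 + 0.645×0.508) = 0.86845c; relative speed 0.86845c.
At |u| = 0.86845c, γ = (1 − 0.754205)^(−1/2) = 2.017.
The clock on probe Alpha records proper time, so ship B measures Δt = γΔτ = 2.017 × 198 = 399.4 minutes.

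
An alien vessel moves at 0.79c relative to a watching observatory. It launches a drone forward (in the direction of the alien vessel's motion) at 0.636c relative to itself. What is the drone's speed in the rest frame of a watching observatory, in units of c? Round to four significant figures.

0.9491c

Relativistic velocity addition: u = (u' + v)/(1 + u'v/c²), with u' = 0.636c and v = 0.79c.
Numerator: 0.636 + 0.79 = 1.426. Denominator: 1 + (0.636)(0.79) = 1.50244.
u = 1.426/1.50244 = 0.94912, so the speed is 0.9491c.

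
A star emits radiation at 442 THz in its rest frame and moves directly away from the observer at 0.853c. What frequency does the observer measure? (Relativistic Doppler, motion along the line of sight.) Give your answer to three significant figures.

124 THz

Relativistic Doppler (source moving away): f_obs = f_src · √((1−β)/(1+β)).
With β = 0.853: factor = √(0.147/1.853) = 0.28166.
f_obs = 442 × 0.28166 = 124 THz.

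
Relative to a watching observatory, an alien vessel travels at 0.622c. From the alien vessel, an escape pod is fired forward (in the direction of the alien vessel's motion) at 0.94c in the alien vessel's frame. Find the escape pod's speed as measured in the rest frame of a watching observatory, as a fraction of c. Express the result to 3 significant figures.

In units of c, u = (u' + v)/(1 + u'v) with u' = 0.94 and v = 0.622.
Numerator: 0.94 + 0.622 = 1.562. Denominator: 1 + (0.94)(0.622) = 1.58468.
u = 1.562/1.58468 = 0.98569, so the speed is 0.986c.

0.986c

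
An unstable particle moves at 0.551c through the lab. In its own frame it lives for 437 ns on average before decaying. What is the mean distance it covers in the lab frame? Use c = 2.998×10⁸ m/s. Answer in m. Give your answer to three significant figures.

Lorentz factor: γ = (1 − 0.303601)^(−1/2) = 1.1983.
Lab-frame lifetime: Δt = γτ = 1.1983 × 437 ns = 523.66 ns.
Distance: d = vΔt = 0.551 × 2.998×10⁸ m/s × 5.2366×10^-7 s = 86.5 m.

86.5 m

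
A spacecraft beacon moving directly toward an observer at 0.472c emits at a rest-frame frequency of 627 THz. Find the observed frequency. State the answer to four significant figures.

1047 THz

Relativistic Doppler (source moving toward): f_obs = f_src · √((1+β)/(1−β)).
With β = 0.472: factor = √(1.472/0.528) = 1.6697.
f_obs = 627 × 1.6697 = 1047 THz.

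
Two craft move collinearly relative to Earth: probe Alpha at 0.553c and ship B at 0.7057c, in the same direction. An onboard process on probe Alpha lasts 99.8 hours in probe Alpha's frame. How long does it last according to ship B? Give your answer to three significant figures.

Transform probe Alpha's velocity into ship B's frame: (0.553 − 0.7057)/(1 − 0.553·0.7057) = −0.1527/0.6097479, so the relative speed is 0.25043c.
γ for this relative speed: γ = 1/√(1 − 0.0627152) = 1.0329.
The clock on probe Alpha records proper time, so ship B measures Δt = γΔτ = 1.0329 × 99.8 = 103 hours.

103 hours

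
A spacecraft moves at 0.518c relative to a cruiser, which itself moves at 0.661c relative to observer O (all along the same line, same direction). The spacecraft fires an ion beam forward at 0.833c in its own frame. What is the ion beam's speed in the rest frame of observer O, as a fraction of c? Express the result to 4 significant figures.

First combine the ion beam and spacecraft (S''→S'): u₁ = (0.833 + 0.518)/(1 + 0.833×0.518) = 1.351/1.431494 = 0.94377.
Then combine with the cruiser (S'→S): u = (0.94377 + 0.661)/(1 + 0.94377×0.661) = 1.60477/1.62383197 = 0.98826.

0.9883c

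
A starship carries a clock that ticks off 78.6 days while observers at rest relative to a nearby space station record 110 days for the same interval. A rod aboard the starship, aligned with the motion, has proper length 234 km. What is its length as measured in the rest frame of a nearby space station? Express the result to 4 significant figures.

167.2 km

From Δt = γΔτ: γ = 110/78.6 = 1.39949.
L = L₀/γ = 234/1.39949 = 167.2 km.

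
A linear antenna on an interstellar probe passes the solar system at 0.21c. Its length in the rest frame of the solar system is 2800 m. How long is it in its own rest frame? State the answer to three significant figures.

γ = 1/√(1 − β²) = 1/√(1 − 0.0441) = 1/√0.9559 = 1/0.977701 = 1.0228.
Proper length: L₀ = γ·L = 1.0228 × 2800 = 2860 m.

2860 m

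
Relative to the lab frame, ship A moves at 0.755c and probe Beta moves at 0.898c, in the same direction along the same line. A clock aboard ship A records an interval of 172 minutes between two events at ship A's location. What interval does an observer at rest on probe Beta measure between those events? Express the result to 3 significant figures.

Speed of ship A in probe Beta's frame: u = (v_A − v_B)/(1 − v_A v_B/c²) = (0.755 − 0.898)/(1 − 0.755×0.898) = −0.143/0.32201 = −0.44409; |u| = 0.44409c.
At |u| = 0.44409c, γ = (1 − 0.197216)^(−1/2) = 1.1161.
Ship A's interval is proper; time dilation gives Δt_B = γΔτ = 1.1161 × 172 minutes = 192 minutes.

192 minutes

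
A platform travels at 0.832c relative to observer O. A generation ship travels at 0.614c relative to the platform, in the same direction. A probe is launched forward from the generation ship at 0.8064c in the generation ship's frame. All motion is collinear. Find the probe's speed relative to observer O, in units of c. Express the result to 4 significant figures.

First combine the probe and generation ship (S''→S'): u₁ = (0.8064 + 0.614)/(1 + 0.8064×0.614) = 1.4204/1.4951296 = 0.95002.
Then combine with the platform (S'→S): u = (0.95002 + 0.832)/(1 + 0.95002×0.832) = 1.78202/1.79041664 = 0.99531.

0.9953c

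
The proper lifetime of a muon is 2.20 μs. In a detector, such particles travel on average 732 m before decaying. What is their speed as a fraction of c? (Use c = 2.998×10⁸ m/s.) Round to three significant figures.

Let x = d/(cτ) = 732.0 m / (2.998×10⁸ m/s × 2.200×10^-6 s) = 1.1098. Since d = βγcτ, x = βγ = β/√(1−β²).
Solving: β² = x²/(1+x²) = 1.23166/2.23166 = 0.551903, so β = 0.743.

0.743c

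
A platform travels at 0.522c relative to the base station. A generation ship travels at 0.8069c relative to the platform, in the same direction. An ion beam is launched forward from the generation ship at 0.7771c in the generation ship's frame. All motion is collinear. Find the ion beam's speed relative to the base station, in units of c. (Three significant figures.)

0.992c

First combine the ion beam and generation ship (S''→S'): u₁ = (0.7771 + 0.8069)/(1 + 0.7771×0.8069) = 1.584/1.62704199 = 0.97355.
Then combine with the platform (S'→S): u = (0.97355 + 0.522)/(1 + 0.97355×0.522) = 1.49555/1.5081931 = 0.99162.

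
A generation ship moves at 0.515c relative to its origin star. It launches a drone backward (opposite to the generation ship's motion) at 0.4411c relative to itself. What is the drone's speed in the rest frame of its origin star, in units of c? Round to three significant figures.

0.0956c

Relativistic velocity addition: u = (u' + v)/(1 + u'v/c²), with u' = −0.4411c and v = 0.515c.
Numerator: −0.4411 + 0.515 = 0.0739. Denominator: 1 + (−0.4411)(0.515) = 0.7728335.
u = 0.0739/0.7728335 = 0.095622, so the speed is 0.0956c.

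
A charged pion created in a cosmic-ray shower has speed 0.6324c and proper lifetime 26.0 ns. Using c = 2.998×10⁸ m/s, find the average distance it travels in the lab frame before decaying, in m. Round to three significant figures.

With β = 0.6324, γ = 1/√(1 − 0.6324²) = 1/√0.60007024 = 1.2909.
Lab-frame lifetime: Δt = γτ = 1.2909 × 26.0 ns = 33.563 ns.
Distance: d = vΔt = 0.6324 × 2.998×10⁸ m/s × 3.3563×10^-8 s = 6.36 m.

6.36 m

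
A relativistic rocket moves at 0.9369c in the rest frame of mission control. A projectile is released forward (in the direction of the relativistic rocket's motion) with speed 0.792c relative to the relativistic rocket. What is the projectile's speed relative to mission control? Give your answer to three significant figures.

In units of c, u = (u' + v)/(1 + u'v) with u' = 0.792 and v = 0.9369.
Numerator: 0.792 + 0.9369 = 1.7289. Denominator: 1 + (0.792)(0.9369) = 1.7420248.
u = 1.7289/1.7420248 = 0.99247, so the speed is 0.992c.

0.992c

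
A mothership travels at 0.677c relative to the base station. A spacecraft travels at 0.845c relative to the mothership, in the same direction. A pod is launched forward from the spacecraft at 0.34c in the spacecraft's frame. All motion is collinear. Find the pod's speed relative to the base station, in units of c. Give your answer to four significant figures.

First combine the pod and spacecraft (S''→S'): u₁ = (0.34 + 0.845)/(1 + 0.34×0.845) = 1.185/1.2873 = 0.92053.
Then combine with the mothership (S'→S): u = (0.92053 + 0.677)/(1 + 0.92053×0.677) = 1.59753/1.62319881 = 0.98419.

0.9842c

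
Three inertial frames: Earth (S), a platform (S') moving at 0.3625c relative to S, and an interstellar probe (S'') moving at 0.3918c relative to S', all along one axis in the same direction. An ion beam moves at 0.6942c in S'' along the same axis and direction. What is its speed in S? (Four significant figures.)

0.9288c

First combine the ion beam and interstellar probe (S''→S'): u₁ = (0.6942 + 0.3918)/(1 + 0.6942×0.3918) = 1.086/1.27198756 = 0.85378.
Then combine with the platform (S'→S): u = (0.85378 + 0.3625)/(1 + 0.85378×0.3625) = 1.21628/1.30949525 = 0.92882.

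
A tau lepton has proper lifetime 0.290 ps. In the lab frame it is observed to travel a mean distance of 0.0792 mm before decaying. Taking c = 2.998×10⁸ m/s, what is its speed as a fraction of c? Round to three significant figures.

0.673c

Let x = d/(cτ) = 7.920×10^-5 m / (2.998×10⁸ m/s × 2.900×10^-13 s) = 0.91095. Since d = βγcτ, x = βγ = β/√(1−β²).
Solving: β² = x²/(1+x²) = 0.82983/1.82983 = 0.453501, so β = 0.673.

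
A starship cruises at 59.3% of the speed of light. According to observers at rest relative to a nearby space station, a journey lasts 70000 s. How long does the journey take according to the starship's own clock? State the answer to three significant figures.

γ = 1/√(1 − β²) = 1/√(1 − 0.351649) = 1/√0.648351 = 1/0.805202 = 1.2419.
The starship's clock runs slow as seen from a nearby space station, so Δτ = Δt/γ = 70000/1.2419 = 56400 s.

56400 s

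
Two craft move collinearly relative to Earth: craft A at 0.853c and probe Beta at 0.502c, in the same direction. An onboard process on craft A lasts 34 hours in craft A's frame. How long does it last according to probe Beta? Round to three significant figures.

Transform craft A's velocity into probe Beta's frame: (0.853 − 0.502)/(1 − 0.853·0.502) = 0.351/0.571794, so the relative speed is 0.61386c.
γ for this relative speed: γ = 1/√(1 − 0.376824) = 1.2668.
The clock on craft A records proper time, so probe Beta measures Δt = γΔτ = 1.2668 × 34 = 43.1 hours.

43.1 hours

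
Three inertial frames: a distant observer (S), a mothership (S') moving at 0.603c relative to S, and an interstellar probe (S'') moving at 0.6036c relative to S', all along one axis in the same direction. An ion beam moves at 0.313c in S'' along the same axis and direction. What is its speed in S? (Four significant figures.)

Apply u = (u'+v)/(1+u'v) twice. Ion beam in the mothership frame: (0.313+0.6036)/(1+0.313·0.6036) = 0.9166/1.1889268 = 0.77095c.
That velocity, transformed to the rest frame of a distant observer: (0.77095+0.603)/(1+0.77095·0.603) = 1.37395/1.46488285 = 0.93792c.

0.9379c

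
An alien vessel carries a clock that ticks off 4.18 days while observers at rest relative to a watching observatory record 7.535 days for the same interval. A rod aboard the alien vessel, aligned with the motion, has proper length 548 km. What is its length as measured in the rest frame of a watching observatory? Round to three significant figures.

304 km

From Δt = γΔτ: γ = 7.535/4.18 = 1.80263.
L = L₀/γ = 548/1.80263 = 304 km.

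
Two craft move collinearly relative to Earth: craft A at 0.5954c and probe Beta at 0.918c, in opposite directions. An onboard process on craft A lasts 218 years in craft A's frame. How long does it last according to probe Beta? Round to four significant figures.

1058 years

The velocity of craft A relative to probe Beta is (0.5954 + 0.918)c / (1 + 0.5954×0.918) = 0.97855c; relative speed 0.97855c.
At |u| = 0.97855c, γ = (1 − 0.95756)^(−1/2) = 4.8541.
The clock on craft A records proper time, so probe Beta measures Δt = γΔτ = 4.8541 × 218 = 1058 years.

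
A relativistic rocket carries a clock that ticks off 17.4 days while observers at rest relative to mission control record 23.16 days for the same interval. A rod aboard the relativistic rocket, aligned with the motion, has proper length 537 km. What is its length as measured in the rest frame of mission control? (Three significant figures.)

The time-dilation ratio gives γ = 23.16/17.4 = 1.33103.
L = L₀/γ = 537/1.33103 = 403 km.

403 km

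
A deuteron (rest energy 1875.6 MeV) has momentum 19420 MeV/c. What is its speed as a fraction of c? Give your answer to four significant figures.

βγ = pc/(mc²) = 19420/1875.6 = 10.354.
Since γ² = 1 + (βγ)² = 108.205, γ = √108.205 = 10.4022, and β = (βγ)/γ = 10.354/10.4022 = 0.9954.

0.9954c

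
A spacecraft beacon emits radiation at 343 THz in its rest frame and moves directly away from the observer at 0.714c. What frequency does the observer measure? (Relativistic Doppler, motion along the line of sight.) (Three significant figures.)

140 THz

Relativistic Doppler (source moving away): f_obs = f_src · √((1−β)/(1+β)).
With β = 0.714: factor = √(0.286/1.714) = 0.40849.
f_obs = 343 × 0.40849 = 140 THz.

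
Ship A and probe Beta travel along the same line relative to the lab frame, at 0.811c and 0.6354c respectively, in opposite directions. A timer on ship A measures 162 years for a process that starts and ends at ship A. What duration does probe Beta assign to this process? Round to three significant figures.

Speed of ship A in probe Beta's frame: u = (v_A + v_B)/(1 + v_A v_B/c²) = (0.811 + 0.6354)/(1 + 0.811×0.6354) = 1.4464/1.5153094 = 0.95452; |u| = 0.95452c.
At |u| = 0.95452c, γ = (1 − 0.911108)^(−1/2) = 3.354.
The clock on ship A records proper time, so probe Beta measures Δt = γΔτ = 3.354 × 162 = 543 years.

543 years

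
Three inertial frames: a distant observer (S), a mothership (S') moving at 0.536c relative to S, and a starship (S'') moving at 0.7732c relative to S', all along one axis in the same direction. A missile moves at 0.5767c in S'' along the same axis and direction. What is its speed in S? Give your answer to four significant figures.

First combine the missile and starship (S''→S'): u₁ = (0.5767 + 0.7732)/(1 + 0.5767×0.7732) = 1.3499/1.44590444 = 0.9336.
Then combine with the mothership (S'→S): u = (0.9336 + 0.536)/(1 + 0.9336×0.536) = 1.4696/1.5004096 = 0.97947.

0.9795c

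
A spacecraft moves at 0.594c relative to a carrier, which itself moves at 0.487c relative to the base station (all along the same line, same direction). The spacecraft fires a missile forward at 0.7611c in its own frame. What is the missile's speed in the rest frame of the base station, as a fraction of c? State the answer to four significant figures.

Compose velocities in two stages. Stage 1 (into S'): u₁ = (0.7611+0.594)/(1+0.7611×0.594) = 0.9332.
Stage 2 (into S): u = (0.9332+0.487)/(1+0.9332×0.487) = 0.97644, so the speed is 0.9764c.

0.9764c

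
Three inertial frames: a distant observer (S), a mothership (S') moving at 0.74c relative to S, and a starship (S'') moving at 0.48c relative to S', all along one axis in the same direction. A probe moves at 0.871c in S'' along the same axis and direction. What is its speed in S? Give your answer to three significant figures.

0.993c

First combine the probe and starship (S''→S'): u₁ = (0.871 + 0.48)/(1 + 0.871×0.48) = 1.351/1.41808 = 0.9527.
Then combine with the mothership (S'→S): u = (0.9527 + 0.74)/(1 + 0.9527×0.74) = 1.6927/1.704998 = 0.99279.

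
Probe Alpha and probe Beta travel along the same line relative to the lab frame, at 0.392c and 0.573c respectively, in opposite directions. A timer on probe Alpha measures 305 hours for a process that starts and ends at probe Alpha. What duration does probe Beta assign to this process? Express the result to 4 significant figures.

495.4 hours

Transform probe Alpha's velocity into probe Beta's frame: (0.392 + 0.573)/(1 + 0.392·0.573) = 0.965/1.224616, so the relative speed is 0.788c.
At |u| = 0.788c, γ = (1 − 0.620944)^(−1/2) = 1.6242.
The clock on probe Alpha records proper time, so probe Beta measures Δt = γΔτ = 1.6242 × 305 = 495.4 hours.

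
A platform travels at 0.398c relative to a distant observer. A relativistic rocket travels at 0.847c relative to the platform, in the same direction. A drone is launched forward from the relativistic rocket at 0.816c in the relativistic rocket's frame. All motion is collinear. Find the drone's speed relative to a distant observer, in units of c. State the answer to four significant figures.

0.9928c

Compose velocities in two stages. Stage 1 (into S'): u₁ = (0.816+0.847)/(1+0.816×0.847) = 0.98335.
Stage 2 (into S): u = (0.98335+0.398)/(1+0.98335×0.398) = 0.9928, so the speed is 0.9928c.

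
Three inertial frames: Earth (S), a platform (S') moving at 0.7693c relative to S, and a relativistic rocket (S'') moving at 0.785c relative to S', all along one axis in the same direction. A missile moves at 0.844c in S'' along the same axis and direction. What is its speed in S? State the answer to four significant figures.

Compose velocities in two stages. Stage 1 (into S'): u₁ = (0.844+0.785)/(1+0.844×0.785) = 0.97983.
Stage 2 (into S): u = (0.97983+0.7693)/(1+0.97983×0.7693) = 0.99735, so the speed is 0.9973c.

0.9973c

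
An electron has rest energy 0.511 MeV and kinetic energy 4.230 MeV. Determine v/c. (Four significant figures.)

0.9942

γ = 1 + K/(mc²) = 1 + 4.230/0.511 = 9.2779.
β = √(1 − 1/γ²) = √(1 − 0.0116172) = √0.9883828 = 0.9942.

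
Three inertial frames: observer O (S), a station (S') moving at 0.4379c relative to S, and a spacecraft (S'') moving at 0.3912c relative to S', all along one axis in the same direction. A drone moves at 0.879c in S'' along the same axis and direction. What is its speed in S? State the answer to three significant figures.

First combine the drone and spacecraft (S''→S'): u₁ = (0.879 + 0.3912)/(1 + 0.879×0.3912) = 1.2702/1.3438648 = 0.94518.
Then combine with the station (S'→S): u = (0.94518 + 0.4379)/(1 + 0.94518×0.4379) = 1.38308/1.413894322 = 0.97821.

0.978c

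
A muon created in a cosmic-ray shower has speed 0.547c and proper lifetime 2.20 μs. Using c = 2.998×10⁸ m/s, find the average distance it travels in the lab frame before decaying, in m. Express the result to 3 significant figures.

γ = 1/√(1 − β²) = 1/√(1 − 0.299209) = 1/√0.700791 = 1/0.837133 = 1.1946.
Lab-frame lifetime: Δt = γτ = 1.1946 × 2.20 μs = 2.6281 μs.
Distance: d = vΔt = 0.547 × 2.998×10⁸ m/s × 2.6281×10^-6 s = 431 m.

431 m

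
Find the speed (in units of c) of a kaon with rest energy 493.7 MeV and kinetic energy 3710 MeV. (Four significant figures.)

γ = 1 + K/(mc²) = 1 + 3710/493.7 = 8.5147.
β = √(1 − 1/γ²) = √(1 − 0.0137931) = √0.9862069 = 0.9931.

0.9931c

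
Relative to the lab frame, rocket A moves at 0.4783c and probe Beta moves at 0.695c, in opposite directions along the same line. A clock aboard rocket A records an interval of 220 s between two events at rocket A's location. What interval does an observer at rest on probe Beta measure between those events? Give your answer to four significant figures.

The velocity of rocket A relative to probe Beta is (0.4783 + 0.695)c / (1 + 0.4783×0.695) = 0.88058c; relative speed 0.88058c.
At |u| = 0.88058c, γ = (1 − 0.775421)^(−1/2) = 2.1102.
Rocket A's interval is proper; time dilation gives Δt_B = γΔτ = 2.1102 × 220 s = 464.2 s.

464.2 s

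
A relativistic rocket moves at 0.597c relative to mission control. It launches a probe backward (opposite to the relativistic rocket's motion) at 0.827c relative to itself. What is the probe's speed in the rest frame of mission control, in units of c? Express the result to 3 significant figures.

Relativistic velocity addition: u = (u' + v)/(1 + u'v/c²), with u' = −0.827c and v = 0.597c.
Numerator: −0.827 + 0.597 = −0.23. Denominator: 1 + (−0.827)(0.597) = 0.506281.
u = −0.23/0.506281 = −0.45429, so the speed is 0.454c.

0.454c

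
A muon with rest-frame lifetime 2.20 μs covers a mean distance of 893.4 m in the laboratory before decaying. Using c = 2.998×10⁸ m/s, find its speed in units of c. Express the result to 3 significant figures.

0.805c

Let x = d/(cτ) = 893.4 m / (2.998×10⁸ m/s × 2.200×10^-6 s) = 1.3545. Since d = βγcτ, x = βγ = β/√(1−β²).
Solving: β² = x²/(1+x²) = 1.83467/2.83467 = 0.647225, so β = 0.805.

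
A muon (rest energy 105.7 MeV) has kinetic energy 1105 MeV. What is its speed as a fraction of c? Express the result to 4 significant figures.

0.9962c

K = (γ−1)mc², so γ = 1 + 1105/105.7 = 11.454.
Then v/c = √(1 − γ⁻²) = √(1 − 0.00762229) = √0.99237771 = 0.9962.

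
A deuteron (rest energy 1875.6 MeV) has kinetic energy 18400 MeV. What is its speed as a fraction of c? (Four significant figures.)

0.9957c

K = (γ−1)mc², so γ = 1 + 18400/1875.6 = 10.81.
Then v/c = √(1 − γ⁻²) = √(1 − 0.00855753) = √0.99144247 = 0.9957.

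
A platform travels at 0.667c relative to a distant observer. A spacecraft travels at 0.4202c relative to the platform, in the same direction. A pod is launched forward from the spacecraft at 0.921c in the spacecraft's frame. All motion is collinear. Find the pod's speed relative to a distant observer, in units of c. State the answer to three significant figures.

Apply u = (u'+v)/(1+u'v) twice. Pod in the platform frame: (0.921+0.4202)/(1+0.921·0.4202) = 1.3412/1.3870042 = 0.96698c.
That velocity, transformed to the rest frame of a distant observer: (0.96698+0.667)/(1+0.96698·0.667) = 1.63398/1.64497566 = 0.99332c.

0.993c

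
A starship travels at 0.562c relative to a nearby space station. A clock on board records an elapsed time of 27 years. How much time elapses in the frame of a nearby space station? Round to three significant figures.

32.6 years

With β = 0.562, γ = 1/√(1 − 0.562²) = 1/√0.684156 = 1.209.
The onboard clock measures proper time, so the interval in the rest frame of a nearby space station is dilated: Δt = γ·Δτ = 1.209 × 27 years = 32.6 years.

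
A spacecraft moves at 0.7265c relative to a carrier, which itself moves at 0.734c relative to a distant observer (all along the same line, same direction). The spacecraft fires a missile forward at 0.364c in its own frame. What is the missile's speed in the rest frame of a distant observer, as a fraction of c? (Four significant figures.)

Apply u = (u'+v)/(1+u'v) twice. Missile in the carrier frame: (0.364+0.7265)/(1+0.364·0.7265) = 1.0905/1.264446 = 0.86243c.
That velocity, transformed to the rest frame of a distant observer: (0.86243+0.734)/(1+0.86243·0.734) = 1.59643/1.63302362 = 0.97759c.

0.9776c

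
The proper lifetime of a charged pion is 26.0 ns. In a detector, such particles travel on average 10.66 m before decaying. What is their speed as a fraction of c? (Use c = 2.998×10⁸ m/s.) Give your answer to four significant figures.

Lab distance = (lab lifetime)·v = γτ·βc, so βγ = d/(cτ) = 10.66/(2.998×10⁸ × 2.600×10^-8) = 1.3676.
With βγ = 1.3676: γ² = 1 + (βγ)² = 2.87033, and β = (βγ)/γ = 1.3676/1.6942 = 0.8072.

0.8072c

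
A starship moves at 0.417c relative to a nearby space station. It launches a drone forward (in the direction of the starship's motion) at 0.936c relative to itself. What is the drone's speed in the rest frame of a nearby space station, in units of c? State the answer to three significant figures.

In units of c, u = (u' + v)/(1 + u'v) with u' = 0.936 and v = 0.417.
Numerator: 0.936 + 0.417 = 1.353. Denominator: 1 + (0.936)(0.417) = 1.390312.
u = 1.353/1.390312 = 0.97316, so the speed is 0.973c.

0.973c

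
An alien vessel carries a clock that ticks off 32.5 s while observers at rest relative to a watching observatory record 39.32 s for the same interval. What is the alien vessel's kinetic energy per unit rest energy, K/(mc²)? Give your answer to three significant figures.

From Δt = γΔτ: γ = 39.32/32.5 = 1.20985.
K/(mc²) = γ − 1 = 1.20985 − 1 = 0.210.

0.210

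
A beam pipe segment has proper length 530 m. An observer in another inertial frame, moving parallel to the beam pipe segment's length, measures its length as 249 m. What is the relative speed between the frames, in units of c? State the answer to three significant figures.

Length contraction gives γ = L₀/L = 530/249 = 2.1285.
β = √(1 − 1/γ²) = √0.779274 = 0.883.

0.883c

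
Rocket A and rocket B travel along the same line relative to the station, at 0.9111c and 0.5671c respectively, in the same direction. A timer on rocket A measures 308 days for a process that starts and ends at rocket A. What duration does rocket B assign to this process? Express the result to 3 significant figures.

Speed of rocket A in rocket B's frame: u = (v_A − v_B)/(1 − v_A v_B/c²) = (0.9111 − 0.5671)/(1 − 0.9111×0.5671) = 0.344/0.48331519 = 0.71175; |u| = 0.71175c.
γ for this relative speed: γ = 1/√(1 − 0.506588) = 1.4236.
Rocket A's interval is proper; time dilation gives Δt_B = γΔτ = 1.4236 × 308 days = 438 days.

438 days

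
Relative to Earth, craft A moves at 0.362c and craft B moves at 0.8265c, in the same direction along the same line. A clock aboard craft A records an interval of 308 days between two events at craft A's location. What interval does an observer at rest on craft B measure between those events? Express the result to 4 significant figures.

411.3 days

Speed of craft A in craft B's frame: u = (v_A − v_B)/(1 − v_A v_B/c²) = (0.362 − 0.8265)/(1 − 0.362×0.8265) = −0.4645/0.700807 = −0.66281; |u| = 0.66281c.
γ for this relative speed: γ = 1/√(1 − 0.439317) = 1.3355.
The clock on craft A records proper time, so craft B measures Δt = γΔτ = 1.3355 × 308 = 411.3 days.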